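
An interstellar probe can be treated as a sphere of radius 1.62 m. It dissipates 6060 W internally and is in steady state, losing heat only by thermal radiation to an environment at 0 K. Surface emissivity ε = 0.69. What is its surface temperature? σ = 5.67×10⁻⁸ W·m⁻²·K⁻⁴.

Steady state: internal power = radiated power, P = εσA T⁴.
Radiating area A = 4πr² = 32.98 m².
T⁴ = P/(εσA) = 6060/(0.69·5.67×10⁻⁸·32.98) = 4.697×10⁹ K⁴.
T = (4.697×10⁹)^(1/4).

T ≈ 262 K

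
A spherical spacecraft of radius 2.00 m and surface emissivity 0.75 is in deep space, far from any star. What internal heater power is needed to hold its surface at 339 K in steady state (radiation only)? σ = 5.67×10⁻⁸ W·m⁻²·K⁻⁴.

P = εσ·4πr²·T⁴.
4πr² = 50.27 m²; T⁴ = 1.321×10¹⁰ K⁴.
P = 0.75·5.67×10⁻⁸·50.27·1.321×10¹⁰.

P ≈ 28200 W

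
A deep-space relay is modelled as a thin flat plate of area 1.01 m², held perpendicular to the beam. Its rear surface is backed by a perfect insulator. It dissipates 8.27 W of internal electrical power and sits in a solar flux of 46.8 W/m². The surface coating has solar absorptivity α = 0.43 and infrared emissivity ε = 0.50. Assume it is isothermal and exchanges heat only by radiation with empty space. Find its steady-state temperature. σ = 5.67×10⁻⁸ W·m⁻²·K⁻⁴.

T ≈ 178 K

At steady state, absorbed solar power + internal power = radiated power.
Absorbed: α·S·A_cross = 0.43·46.8·1.010 = 20.33 W (cross-section A).
Total input = 20.33 + 8.27 = 28.60 W.
Radiated: εσ·A_surf·T⁴ with A_surf = A = 1.010 m².
T⁴ = 28.60/(0.50·5.67×10⁻⁸·1.010) = 9.987×10⁸ K⁴.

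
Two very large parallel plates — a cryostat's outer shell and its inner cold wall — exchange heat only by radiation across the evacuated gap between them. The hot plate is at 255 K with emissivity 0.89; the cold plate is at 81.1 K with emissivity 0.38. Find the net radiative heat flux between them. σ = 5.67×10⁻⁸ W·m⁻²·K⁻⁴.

For two infinite grey parallel plates, q = σ(T₁⁴ − T₂⁴)/(1/ε₁ + 1/ε₂ − 1).
T₁⁴ − T₂⁴ = 4.228×10⁹ − 4.326×10⁷ = 4.185×10⁹ K⁴.
1/ε₁ + 1/ε₂ − 1 = 1.124 + 2.632 − 1 = 2.755.
q = 5.67×10⁻⁸ × 4.185×10⁹ / 2.755.

q ≈ 86.1 W/m²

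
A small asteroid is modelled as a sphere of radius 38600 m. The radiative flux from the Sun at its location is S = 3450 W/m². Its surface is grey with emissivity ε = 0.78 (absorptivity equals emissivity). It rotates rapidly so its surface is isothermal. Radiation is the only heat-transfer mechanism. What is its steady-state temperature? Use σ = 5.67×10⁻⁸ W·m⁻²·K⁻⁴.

T ≈ 351 K

At equilibrium, absorbed power = emitted power.
Absorbing cross-section = πr² = 4.681×10⁹ m²; emitting surface = 4πr² = 1.872×10¹⁰ m² (ratio 4).
εS·A_cross = εσ·A_surf·T⁴  ⇒  T⁴ = S/(4σ)   (ε cancels).
T⁴ = 3450/(4·5.67×10⁻⁸) = 1.521×10¹⁰ K⁴.
T = (1.521×10¹⁰)^(1/4).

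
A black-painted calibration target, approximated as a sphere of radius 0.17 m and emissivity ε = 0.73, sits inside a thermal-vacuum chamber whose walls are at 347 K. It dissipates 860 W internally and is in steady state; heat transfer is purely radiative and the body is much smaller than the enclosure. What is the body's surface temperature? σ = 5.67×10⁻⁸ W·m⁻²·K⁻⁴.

For a small grey body in a large enclosure, net radiated power = εσA(T⁴ − T_w⁴).
Steady state: P = εσA(T⁴ − T_w⁴) with A = 4πr² = 0.3632 m².
T⁴ = P/(εσA) + T_w⁴ = 860/(0.73·5.67×10⁻⁸·0.3632) + (347)⁴
    = 5.721×10¹⁰ + 1.450×10¹⁰ = 7.171×10¹⁰ K⁴.

T ≈ 517 K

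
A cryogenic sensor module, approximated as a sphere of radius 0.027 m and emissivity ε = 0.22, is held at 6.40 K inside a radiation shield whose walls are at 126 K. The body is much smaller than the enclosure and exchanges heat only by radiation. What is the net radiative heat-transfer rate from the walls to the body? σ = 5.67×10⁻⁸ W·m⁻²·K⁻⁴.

P_net ≈ 0.0288 W

For a small grey body in a large enclosure: P_net = εσA(T_body⁴ − T_wall⁴).
A = 4πr² = 0.009161 m²; T_body⁴ − T_wall⁴ = 1678 − 2.520×10⁸ = -2.520×10⁸ K⁴.
|P_net| = 0.22·5.67×10⁻⁸·0.009161·2.520×10⁸.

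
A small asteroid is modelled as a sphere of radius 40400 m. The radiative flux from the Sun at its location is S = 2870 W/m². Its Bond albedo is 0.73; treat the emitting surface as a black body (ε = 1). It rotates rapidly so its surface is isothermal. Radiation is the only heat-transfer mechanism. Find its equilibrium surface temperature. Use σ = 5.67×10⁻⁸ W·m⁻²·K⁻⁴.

At equilibrium, absorbed power = emitted power.
Absorbing cross-section = πr² = 5.128×10⁹ m²; emitting surface = 4πr² = 2.051×10¹⁰ m² (ratio 4).
(1−a)S·A_cross = εσ·A_surf·T⁴  ⇒  T⁴ = (1−a)S/(4σ).
T⁴ = 0.270·2870/(4·5.67×10⁻⁸) = 3.417×10⁹ K⁴.
T = (3.417×10⁹)^(1/4).

T ≈ 242 K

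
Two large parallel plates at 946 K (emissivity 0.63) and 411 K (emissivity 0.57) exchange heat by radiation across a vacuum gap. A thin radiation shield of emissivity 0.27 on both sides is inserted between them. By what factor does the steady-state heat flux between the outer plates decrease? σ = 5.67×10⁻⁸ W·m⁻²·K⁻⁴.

Without shield: q₀ = σΔ(T⁴)/(1/ε₁+1/ε₂−1) with denominator 2.342.
With shield the two gaps are in series; the resistances add: (1/ε₁+1/ε_s−1)+(1/ε_s+1/ε₂−1) = 4.291+4.458 = 8.749.
Heat-flux ratio q₀/q = 8.749/2.342.

factor ≈ 3.74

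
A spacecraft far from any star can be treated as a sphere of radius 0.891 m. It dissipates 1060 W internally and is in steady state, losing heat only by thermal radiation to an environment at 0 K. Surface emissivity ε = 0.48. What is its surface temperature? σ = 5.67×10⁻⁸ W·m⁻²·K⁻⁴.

Steady state: internal power = radiated power, P = εσA T⁴.
Radiating area A = 4πr² = 9.976 m².
T⁴ = P/(εσA) = 1060/(0.48·5.67×10⁻⁸·9.976) = 3.904×10⁹ K⁴.
T = (3.904×10⁹)^(1/4).

T ≈ 250 K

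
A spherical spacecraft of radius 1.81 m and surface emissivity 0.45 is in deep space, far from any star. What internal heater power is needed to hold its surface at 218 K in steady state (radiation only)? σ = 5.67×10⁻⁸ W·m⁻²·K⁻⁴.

P ≈ 2370 W

P = εσ·4πr²·T⁴.
4πr² = 41.17 m²; T⁴ = 2.259×10⁹ K⁴.
P = 0.45·5.67×10⁻⁸·41.17·2.259×10⁹.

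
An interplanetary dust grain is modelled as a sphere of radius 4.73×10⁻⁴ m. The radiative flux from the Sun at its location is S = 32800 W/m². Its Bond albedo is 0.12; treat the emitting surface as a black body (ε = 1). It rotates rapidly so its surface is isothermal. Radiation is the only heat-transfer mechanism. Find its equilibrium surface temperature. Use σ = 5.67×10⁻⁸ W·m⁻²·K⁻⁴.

T ≈ 597 K

At equilibrium, absorbed power = emitted power.
Absorbing cross-section = πr² = 7.029×10⁻⁷ m²; emitting surface = 4πr² = 2.811×10⁻⁶ m² (ratio 4).
(1−a)S·A_cross = εσ·A_surf·T⁴  ⇒  T⁴ = (1−a)S/(4σ).
T⁴ = 0.880·32800/(4·5.67×10⁻⁸) = 1.273×10¹¹ K⁴.
T = (1.273×10¹¹)^(1/4).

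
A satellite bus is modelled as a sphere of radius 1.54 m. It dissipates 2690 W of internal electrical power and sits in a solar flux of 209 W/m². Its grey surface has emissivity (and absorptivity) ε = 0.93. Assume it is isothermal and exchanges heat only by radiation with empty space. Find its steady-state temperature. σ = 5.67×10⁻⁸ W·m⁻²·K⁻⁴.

At steady state, absorbed solar power + internal power = radiated power.
Absorbed: α·S·A_cross = 0.93·209·7.451 = 1448 W (cross-section πr²).
Total input = 1448 + 2690 = 4138 W.
Radiated: εσ·A_surf·T⁴ with A_surf = 4πr² = 29.80 m².
T⁴ = 4138/(0.93·5.67×10⁻⁸·29.80) = 2.633×10⁹ K⁴.

T ≈ 227 K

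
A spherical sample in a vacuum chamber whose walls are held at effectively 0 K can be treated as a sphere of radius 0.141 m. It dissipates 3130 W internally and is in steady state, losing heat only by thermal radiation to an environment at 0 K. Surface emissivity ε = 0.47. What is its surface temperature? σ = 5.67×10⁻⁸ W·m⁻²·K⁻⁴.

T ≈ 828 K

Steady state: internal power = radiated power, P = εσA T⁴.
Radiating area A = 4πr² = 0.2498 m².
T⁴ = P/(εσA) = 3130/(0.47·5.67×10⁻⁸·0.2498) = 4.701×10¹¹ K⁴.
T = (4.701×10¹¹)^(1/4).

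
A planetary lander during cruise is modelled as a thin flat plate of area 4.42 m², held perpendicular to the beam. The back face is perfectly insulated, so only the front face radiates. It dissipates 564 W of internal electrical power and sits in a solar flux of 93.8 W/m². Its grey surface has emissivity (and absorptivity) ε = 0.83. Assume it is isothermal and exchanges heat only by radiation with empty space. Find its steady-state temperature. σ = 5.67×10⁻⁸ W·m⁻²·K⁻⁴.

At steady state, absorbed solar power + internal power = radiated power.
Absorbed: α·S·A_cross = 0.83·93.8·4.420 = 344.1 W (cross-section A).
Total input = 344.1 + 564 = 908.1 W.
Radiated: εσ·A_surf·T⁴ with A_surf = A = 4.420 m².
T⁴ = 908.1/(0.83·5.67×10⁻⁸·4.420) = 4.366×10⁹ K⁴.

T ≈ 257 K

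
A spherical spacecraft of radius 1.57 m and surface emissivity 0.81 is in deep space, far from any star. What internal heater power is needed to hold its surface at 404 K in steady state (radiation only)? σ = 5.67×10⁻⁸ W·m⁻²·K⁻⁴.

P = εσ·4πr²·T⁴.
4πr² = 30.97 m²; T⁴ = 2.664×10¹⁰ K⁴.
P = 0.81·5.67×10⁻⁸·30.97·2.664×10¹⁰.

P ≈ 37900 W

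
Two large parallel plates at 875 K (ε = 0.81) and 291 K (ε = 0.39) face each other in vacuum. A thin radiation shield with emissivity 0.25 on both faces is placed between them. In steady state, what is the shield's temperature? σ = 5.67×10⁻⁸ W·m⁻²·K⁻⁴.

In steady state the net flux on the hot side equals that on the cold side.
σ(T₁⁴−T_s⁴)/D₁ = σ(T_s⁴−T₂⁴)/D₂, with D₁ = 1/ε₁+1/ε_s−1 = 4.235, D₂ = 1/ε_s+1/ε₂−1 = 5.564.
Solve for T_s⁴: T_s⁴ = (D₂·T₁⁴ + D₁·T₂⁴)/(D₁+D₂) = 3.360×10¹¹ K⁴.

T_s ≈ 761 K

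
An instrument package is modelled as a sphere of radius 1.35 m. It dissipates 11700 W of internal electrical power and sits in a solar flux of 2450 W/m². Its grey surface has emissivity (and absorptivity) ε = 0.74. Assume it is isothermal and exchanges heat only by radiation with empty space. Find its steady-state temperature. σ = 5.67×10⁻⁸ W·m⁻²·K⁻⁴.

T ≈ 389 K

At steady state, absorbed solar power + internal power = radiated power.
Absorbed: α·S·A_cross = 0.74·2450·5.726 = 10380 W (cross-section πr²).
Total input = 10380 + 11700 = 22080 W.
Radiated: εσ·A_surf·T⁴ with A_surf = 4πr² = 22.90 m².
T⁴ = 22080/(0.74·5.67×10⁻⁸·22.90) = 2.298×10¹⁰ K⁴.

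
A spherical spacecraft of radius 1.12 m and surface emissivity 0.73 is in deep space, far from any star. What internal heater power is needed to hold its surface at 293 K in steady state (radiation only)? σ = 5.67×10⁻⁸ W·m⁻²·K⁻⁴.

P = εσ·4πr²·T⁴.
4πr² = 15.76 m²; T⁴ = 7.370×10⁹ K⁴.
P = 0.73·5.67×10⁻⁸·15.76·7.370×10⁹.

P ≈ 4810 W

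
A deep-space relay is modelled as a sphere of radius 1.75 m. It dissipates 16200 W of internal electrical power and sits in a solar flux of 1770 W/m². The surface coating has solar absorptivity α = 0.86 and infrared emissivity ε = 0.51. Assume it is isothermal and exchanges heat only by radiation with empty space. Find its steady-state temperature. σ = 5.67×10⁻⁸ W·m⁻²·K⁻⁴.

T ≈ 408 K

At steady state, absorbed solar power + internal power = radiated power.
Absorbed: α·S·A_cross = 0.86·1770·9.621 = 14650 W (cross-section πr²).
Total input = 14650 + 16200 = 30850 W.
Radiated: εσ·A_surf·T⁴ with A_surf = 4πr² = 38.48 m².
T⁴ = 30850/(0.51·5.67×10⁻⁸·38.48) = 2.772×10¹⁰ K⁴.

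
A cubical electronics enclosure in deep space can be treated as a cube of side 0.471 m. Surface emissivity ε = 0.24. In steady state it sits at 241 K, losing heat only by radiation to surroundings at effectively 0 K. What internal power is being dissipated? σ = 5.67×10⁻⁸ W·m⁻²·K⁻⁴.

P ≈ 61.1 W

Steady state: P = εσA T⁴.
A = 6L² = 1.331 m²; T⁴ = (241)⁴ = 3.373×10⁹ K⁴.
P = 0.24 × 5.67×10⁻⁸ × 1.331 × 3.373×10⁹.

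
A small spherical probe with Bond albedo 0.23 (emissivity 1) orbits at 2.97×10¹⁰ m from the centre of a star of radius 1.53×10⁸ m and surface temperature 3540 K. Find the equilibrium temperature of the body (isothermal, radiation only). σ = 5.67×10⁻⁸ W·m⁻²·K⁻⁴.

The star's surface emits σT_*⁴; at distance d the flux is S = σT_*⁴(R_*/d)².
S = 5.67×10⁻⁸·(3540)⁴·(1.53×10⁸/2.97×10¹⁰)² = 236.3 W/m².
For an isothermal sphere T⁴ = (1−a)S/(4σ) = 8.023×10⁸ K⁴.

T ≈ 168 K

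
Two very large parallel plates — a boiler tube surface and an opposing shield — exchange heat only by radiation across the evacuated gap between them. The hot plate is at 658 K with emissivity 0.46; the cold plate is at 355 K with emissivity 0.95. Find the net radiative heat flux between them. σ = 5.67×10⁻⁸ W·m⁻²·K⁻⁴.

For two infinite grey parallel plates, q = σ(T₁⁴ − T₂⁴)/(1/ε₁ + 1/ε₂ − 1).
T₁⁴ − T₂⁴ = 1.875×10¹¹ − 1.588×10¹⁰ = 1.716×10¹¹ K⁴.
1/ε₁ + 1/ε₂ − 1 = 2.174 + 1.053 − 1 = 2.227.
q = 5.67×10⁻⁸ × 1.716×10¹¹ / 2.227.

q ≈ 4370 W/m²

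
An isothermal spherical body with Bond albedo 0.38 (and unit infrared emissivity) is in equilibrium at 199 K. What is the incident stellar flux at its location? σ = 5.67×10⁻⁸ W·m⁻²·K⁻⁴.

S ≈ 574 W/m²

(1−a)S·πr² = σ·4πr²·T⁴ ⇒ S = 4σT⁴/(1−a).
S = 4·5.67×10⁻⁸·1.568×10⁹/0.620.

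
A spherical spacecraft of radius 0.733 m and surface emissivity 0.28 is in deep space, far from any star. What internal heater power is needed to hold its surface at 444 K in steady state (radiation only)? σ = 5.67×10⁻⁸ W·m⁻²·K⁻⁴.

P = εσ·4πr²·T⁴.
4πr² = 6.752 m²; T⁴ = 3.886×10¹⁰ K⁴.
P = 0.28·5.67×10⁻⁸·6.752·3.886×10¹⁰.

P ≈ 4170 W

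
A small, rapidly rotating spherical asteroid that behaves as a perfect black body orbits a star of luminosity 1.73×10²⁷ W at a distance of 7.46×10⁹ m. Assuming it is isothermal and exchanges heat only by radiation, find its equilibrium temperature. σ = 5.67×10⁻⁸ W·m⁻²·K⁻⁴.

First find the stellar flux at distance d: S = L/(4πd²) = 1.73×10²⁷/(4π·(7.46×10⁹)²) = 2.474×10⁶ W/m².
For an isothermal sphere, absorbed (1−a)S·πr² = emitted σ·4πr²·T⁴, so T⁴ = (1−a)S/(4σ).
T⁴ = 1.00·2.474×10⁶/(4·5.67×10⁻⁸) = 1.091×10¹³ K⁴.

T ≈ 1820 K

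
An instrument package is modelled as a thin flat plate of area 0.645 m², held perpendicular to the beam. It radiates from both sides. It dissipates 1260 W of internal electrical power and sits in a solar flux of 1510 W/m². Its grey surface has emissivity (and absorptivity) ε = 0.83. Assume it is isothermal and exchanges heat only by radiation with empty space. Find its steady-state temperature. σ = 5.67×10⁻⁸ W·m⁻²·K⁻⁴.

T ≈ 430 K

At steady state, absorbed solar power + internal power = radiated power.
Absorbed: α·S·A_cross = 0.83·1510·0.6450 = 808.4 W (cross-section A).
Total input = 808.4 + 1260 = 2068 W.
Radiated: εσ·A_surf·T⁴ with A_surf = 2A = 1.290 m².
T⁴ = 2068/(0.83·5.67×10⁻⁸·1.290) = 3.407×10¹⁰ K⁴.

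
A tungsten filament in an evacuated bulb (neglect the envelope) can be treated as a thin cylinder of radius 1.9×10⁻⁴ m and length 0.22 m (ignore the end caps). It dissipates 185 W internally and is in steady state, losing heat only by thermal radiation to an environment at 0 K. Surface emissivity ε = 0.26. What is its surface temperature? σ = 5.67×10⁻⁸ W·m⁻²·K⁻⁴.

Steady state: internal power = radiated power, P = εσA T⁴.
Radiating area A = 2πrL = 2.626×10⁻⁴ m².
T⁴ = P/(εσA) = 185/(0.26·5.67×10⁻⁸·2.626×10⁻⁴) = 4.778×10¹³ K⁴.
T = (4.778×10¹³)^(1/4).

T ≈ 2630 K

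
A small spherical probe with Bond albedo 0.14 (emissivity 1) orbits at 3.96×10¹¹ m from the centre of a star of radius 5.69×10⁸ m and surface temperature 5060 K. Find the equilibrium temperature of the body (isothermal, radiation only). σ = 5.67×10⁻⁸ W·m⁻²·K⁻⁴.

T ≈ 131 K

The star's surface emits σT_*⁴; at distance d the flux is S = σT_*⁴(R_*/d)².
S = 5.67×10⁻⁸·(5060)⁴·(5.69×10⁸/3.96×10¹¹)² = 76.74 W/m².
For an isothermal sphere T⁴ = (1−a)S/(4σ) = 2.910×10⁸ K⁴.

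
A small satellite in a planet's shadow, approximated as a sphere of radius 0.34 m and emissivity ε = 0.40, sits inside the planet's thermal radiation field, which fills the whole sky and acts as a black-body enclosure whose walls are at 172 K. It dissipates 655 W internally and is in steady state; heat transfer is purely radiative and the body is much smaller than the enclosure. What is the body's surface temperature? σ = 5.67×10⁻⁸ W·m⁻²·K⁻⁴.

T ≈ 380 K

For a small grey body in a large enclosure, net radiated power = εσA(T⁴ − T_w⁴).
Steady state: P = εσA(T⁴ − T_w⁴) with A = 4πr² = 1.453 m².
T⁴ = P/(εσA) + T_w⁴ = 655/(0.40·5.67×10⁻⁸·1.453) + (172)⁴
    = 1.988×10¹⁰ + 8.752×10⁸ = 2.076×10¹⁰ K⁴.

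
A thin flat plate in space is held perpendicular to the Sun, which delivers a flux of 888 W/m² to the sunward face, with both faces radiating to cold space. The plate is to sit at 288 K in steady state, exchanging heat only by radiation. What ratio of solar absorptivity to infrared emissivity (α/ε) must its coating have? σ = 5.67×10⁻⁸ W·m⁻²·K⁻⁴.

Balance: αS·A = εσ·2A·T⁴ ⇒ α/ε = 2σT⁴/S.
α/ε = 2·5.67×10⁻⁸·(288)⁴/888 = 2·5.67×10⁻⁸·6.880×10⁹/888.

α/ε ≈ 0.879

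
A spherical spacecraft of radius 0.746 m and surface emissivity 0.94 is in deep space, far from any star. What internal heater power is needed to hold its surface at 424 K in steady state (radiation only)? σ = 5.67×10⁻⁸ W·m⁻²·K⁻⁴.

P ≈ 12000 W

P = εσ·4πr²·T⁴.
4πr² = 6.993 m²; T⁴ = 3.232×10¹⁰ K⁴.
P = 0.94·5.67×10⁻⁸·6.993·3.232×10¹⁰.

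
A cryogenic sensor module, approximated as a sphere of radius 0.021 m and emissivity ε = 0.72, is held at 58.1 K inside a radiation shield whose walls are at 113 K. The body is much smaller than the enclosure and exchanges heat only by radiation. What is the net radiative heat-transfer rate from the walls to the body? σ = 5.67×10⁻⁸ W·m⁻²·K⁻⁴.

P_net ≈ 0.0343 W

For a small grey body in a large enclosure: P_net = εσA(T_body⁴ − T_wall⁴).
A = 4πr² = 0.005542 m²; T_body⁴ − T_wall⁴ = 1.139×10⁷ − 1.630×10⁸ = -1.517×10⁸ K⁴.
|P_net| = 0.72·5.67×10⁻⁸·0.005542·1.517×10⁸.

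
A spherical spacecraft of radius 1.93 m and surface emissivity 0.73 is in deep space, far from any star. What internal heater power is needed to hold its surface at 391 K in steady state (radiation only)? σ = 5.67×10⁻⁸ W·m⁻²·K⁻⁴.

P ≈ 45300 W

P = εσ·4πr²·T⁴.
4πr² = 46.81 m²; T⁴ = 2.337×10¹⁰ K⁴.
P = 0.73·5.67×10⁻⁸·46.81·2.337×10¹⁰.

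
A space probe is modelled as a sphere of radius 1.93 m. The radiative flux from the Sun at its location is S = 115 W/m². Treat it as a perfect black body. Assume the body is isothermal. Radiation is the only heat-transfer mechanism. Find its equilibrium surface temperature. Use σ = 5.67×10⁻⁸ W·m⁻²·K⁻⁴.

At equilibrium, absorbed power = emitted power.
Absorbing cross-section = πr² = 11.70 m²; emitting surface = 4πr² = 46.81 m² (ratio 4).
S·A_cross = εσ·A_surf·T⁴  ⇒  T⁴ = S/(4σ).
T⁴ = 1.00·115/(4·5.67×10⁻⁸) = 5.071×10⁸ K⁴.
T = (5.071×10⁸)^(1/4).

T ≈ 150 K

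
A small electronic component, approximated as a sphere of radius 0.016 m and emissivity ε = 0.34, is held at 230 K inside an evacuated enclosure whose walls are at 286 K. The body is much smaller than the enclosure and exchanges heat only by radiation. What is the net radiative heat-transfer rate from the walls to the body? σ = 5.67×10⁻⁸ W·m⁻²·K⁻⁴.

P_net ≈ 0.241 W

For a small grey body in a large enclosure: P_net = εσA(T_body⁴ − T_wall⁴).
A = 4πr² = 0.003217 m²; T_body⁴ − T_wall⁴ = 2.798×10⁹ − 6.691×10⁹ = -3.892×10⁹ K⁴.
|P_net| = 0.34·5.67×10⁻⁸·0.003217·3.892×10⁹.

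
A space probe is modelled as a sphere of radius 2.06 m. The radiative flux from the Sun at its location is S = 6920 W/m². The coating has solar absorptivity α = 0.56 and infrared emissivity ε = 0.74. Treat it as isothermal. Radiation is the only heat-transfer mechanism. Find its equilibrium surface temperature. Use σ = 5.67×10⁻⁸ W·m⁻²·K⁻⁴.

T ≈ 390 K

At equilibrium, absorbed power = emitted power.
Absorbing cross-section = πr² = 13.33 m²; emitting surface = 4πr² = 53.33 m² (ratio 4).
αS·A_cross = εσ·A_surf·T⁴  ⇒  T⁴ = αS/(ε·4σ).
T⁴ = 0.560·6920/(0.74·4·5.67×10⁻⁸) = 2.309×10¹⁰ K⁴.
T = (2.309×10¹⁰)^(1/4).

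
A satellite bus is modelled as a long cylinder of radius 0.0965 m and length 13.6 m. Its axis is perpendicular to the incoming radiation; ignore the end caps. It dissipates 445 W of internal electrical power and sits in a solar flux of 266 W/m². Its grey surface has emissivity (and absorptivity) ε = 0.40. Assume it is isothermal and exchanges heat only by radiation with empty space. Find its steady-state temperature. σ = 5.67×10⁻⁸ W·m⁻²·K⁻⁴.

At steady state, absorbed solar power + internal power = radiated power.
Absorbed: α·S·A_cross = 0.40·266·2.625 = 279.3 W (cross-section 2rL).
Total input = 279.3 + 445 = 724.3 W.
Radiated: εσ·A_surf·T⁴ with A_surf = 2πrL = 8.246 m².
T⁴ = 724.3/(0.40·5.67×10⁻⁸·8.246) = 3.873×10⁹ K⁴.

T ≈ 249 K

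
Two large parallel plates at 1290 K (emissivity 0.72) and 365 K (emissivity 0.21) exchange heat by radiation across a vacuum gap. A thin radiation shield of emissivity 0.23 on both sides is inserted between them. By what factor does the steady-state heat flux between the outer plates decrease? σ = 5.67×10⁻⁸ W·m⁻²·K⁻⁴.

factor ≈ 2.49

Without shield: q₀ = σΔ(T⁴)/(1/ε₁+1/ε₂−1) with denominator 5.151.
With shield the two gaps are in series; the resistances add: (1/ε₁+1/ε_s−1)+(1/ε_s+1/ε₂−1) = 4.737+8.110 = 12.85.
Heat-flux ratio q₀/q = 12.85/5.151.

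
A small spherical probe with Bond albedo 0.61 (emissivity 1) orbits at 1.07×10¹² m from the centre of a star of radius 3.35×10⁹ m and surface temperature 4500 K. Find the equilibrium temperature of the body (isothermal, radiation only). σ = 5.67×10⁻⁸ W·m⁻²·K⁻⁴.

T ≈ 141 K

The star's surface emits σT_*⁴; at distance d the flux is S = σT_*⁴(R_*/d)².
S = 5.67×10⁻⁸·(4500)⁴·(3.35×10⁹/1.07×10¹²)² = 227.9 W/m².
For an isothermal sphere T⁴ = (1−a)S/(4σ) = 3.919×10⁸ K⁴.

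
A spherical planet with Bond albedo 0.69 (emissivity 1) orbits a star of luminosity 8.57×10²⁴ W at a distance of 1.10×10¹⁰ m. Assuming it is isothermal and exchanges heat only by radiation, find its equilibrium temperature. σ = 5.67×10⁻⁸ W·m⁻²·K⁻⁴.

T ≈ 296 K

First find the stellar flux at distance d: S = L/(4πd²) = 8.57×10²⁴/(4π·(1.10×10¹⁰)²) = 5636 W/m².
For an isothermal sphere, absorbed (1−a)S·πr² = emitted σ·4πr²·T⁴, so T⁴ = (1−a)S/(4σ).
T⁴ = 0.310·5636/(4·5.67×10⁻⁸) = 7.704×10⁹ K⁴.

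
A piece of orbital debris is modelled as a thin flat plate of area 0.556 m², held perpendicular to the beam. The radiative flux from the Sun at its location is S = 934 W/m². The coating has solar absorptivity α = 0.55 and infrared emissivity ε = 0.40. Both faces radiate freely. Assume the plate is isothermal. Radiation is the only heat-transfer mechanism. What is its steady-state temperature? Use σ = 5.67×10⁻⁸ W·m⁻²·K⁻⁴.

T ≈ 326 K

At equilibrium, absorbed power = emitted power.
Absorbing cross-section = A = 0.5560 m²; emitting surface = 2A = 1.112 m² (ratio 2).
αS·A_cross = εσ·A_surf·T⁴  ⇒  T⁴ = αS/(ε·2σ).
T⁴ = 0.550·934/(0.40·2·5.67×10⁻⁸) = 1.132×10¹⁰ K⁴.
T = (1.132×10¹⁰)^(1/4).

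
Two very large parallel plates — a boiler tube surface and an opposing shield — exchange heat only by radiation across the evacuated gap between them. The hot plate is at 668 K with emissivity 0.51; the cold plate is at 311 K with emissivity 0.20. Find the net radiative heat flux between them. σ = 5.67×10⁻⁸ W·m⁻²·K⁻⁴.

q ≈ 1810 W/m²

For two infinite grey parallel plates, q = σ(T₁⁴ − T₂⁴)/(1/ε₁ + 1/ε₂ − 1).
T₁⁴ − T₂⁴ = 1.991×10¹¹ − 9.355×10⁹ = 1.898×10¹¹ K⁴.
1/ε₁ + 1/ε₂ − 1 = 1.961 + 5.000 − 1 = 5.961.
q = 5.67×10⁻⁸ × 1.898×10¹¹ / 5.961.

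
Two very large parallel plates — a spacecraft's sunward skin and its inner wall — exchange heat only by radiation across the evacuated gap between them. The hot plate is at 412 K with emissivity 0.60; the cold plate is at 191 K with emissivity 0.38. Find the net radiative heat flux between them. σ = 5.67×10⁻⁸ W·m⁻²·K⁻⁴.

q ≈ 472 W/m²

For two infinite grey parallel plates, q = σ(T₁⁴ − T₂⁴)/(1/ε₁ + 1/ε₂ − 1).
T₁⁴ − T₂⁴ = 2.881×10¹⁰ − 1.331×10⁹ = 2.748×10¹⁰ K⁴.
1/ε₁ + 1/ε₂ − 1 = 1.667 + 2.632 − 1 = 3.298.
q = 5.67×10⁻⁸ × 2.748×10¹⁰ / 3.298.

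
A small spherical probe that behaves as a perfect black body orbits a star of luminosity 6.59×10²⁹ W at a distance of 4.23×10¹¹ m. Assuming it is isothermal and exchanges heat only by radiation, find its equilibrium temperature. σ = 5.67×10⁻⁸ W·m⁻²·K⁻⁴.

First find the stellar flux at distance d: S = L/(4πd²) = 6.59×10²⁹/(4π·(4.23×10¹¹)²) = 2.931×10⁵ W/m².
For an isothermal sphere, absorbed (1−a)S·πr² = emitted σ·4πr²·T⁴, so T⁴ = (1−a)S/(4σ).
T⁴ = 1.00·2.931×10⁵/(4·5.67×10⁻⁸) = 1.292×10¹² K⁴.

T ≈ 1070 K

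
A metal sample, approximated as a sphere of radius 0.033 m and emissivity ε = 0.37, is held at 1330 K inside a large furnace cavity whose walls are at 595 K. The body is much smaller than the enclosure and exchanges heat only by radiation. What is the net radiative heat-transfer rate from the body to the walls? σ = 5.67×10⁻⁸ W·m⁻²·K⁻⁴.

P_net ≈ 862 W

For a small grey body in a large enclosure: P_net = εσA(T_body⁴ − T_wall⁴).
A = 4πr² = 0.01368 m²; T_body⁴ − T_wall⁴ = 3.129×10¹² − 1.253×10¹¹ = 3.004×10¹² K⁴.
|P_net| = 0.37·5.67×10⁻⁸·0.01368·3.004×10¹².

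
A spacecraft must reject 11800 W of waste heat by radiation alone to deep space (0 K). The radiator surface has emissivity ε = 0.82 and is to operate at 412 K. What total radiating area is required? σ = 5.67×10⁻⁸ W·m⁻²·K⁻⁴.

P = εσA T⁴ ⇒ A = P/(εσT⁴).
T⁴ = 2.881×10¹⁰ K⁴.
A = 11800/(0.82 × 5.67×10⁻⁸ × 2.881×10¹⁰).

A ≈ 8.81 m²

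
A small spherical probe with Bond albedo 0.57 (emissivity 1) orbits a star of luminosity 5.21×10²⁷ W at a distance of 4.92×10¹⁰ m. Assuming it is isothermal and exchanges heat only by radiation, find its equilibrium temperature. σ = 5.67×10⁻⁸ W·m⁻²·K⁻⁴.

T ≈ 755 K

First find the stellar flux at distance d: S = L/(4πd²) = 5.21×10²⁷/(4π·(4.92×10¹⁰)²) = 1.713×10⁵ W/m².
For an isothermal sphere, absorbed (1−a)S·πr² = emitted σ·4πr²·T⁴, so T⁴ = (1−a)S/(4σ).
T⁴ = 0.430·1.713×10⁵/(4·5.67×10⁻⁸) = 3.247×10¹¹ K⁴.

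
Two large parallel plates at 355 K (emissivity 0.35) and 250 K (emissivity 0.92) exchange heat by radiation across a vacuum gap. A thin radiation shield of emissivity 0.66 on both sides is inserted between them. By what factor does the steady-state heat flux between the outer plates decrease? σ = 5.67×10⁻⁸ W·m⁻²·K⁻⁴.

factor ≈ 1.69

Without shield: q₀ = σΔ(T⁴)/(1/ε₁+1/ε₂−1) with denominator 2.944.
With shield the two gaps are in series; the resistances add: (1/ε₁+1/ε_s−1)+(1/ε_s+1/ε₂−1) = 3.372+1.602 = 4.974.
Heat-flux ratio q₀/q = 4.974/2.944.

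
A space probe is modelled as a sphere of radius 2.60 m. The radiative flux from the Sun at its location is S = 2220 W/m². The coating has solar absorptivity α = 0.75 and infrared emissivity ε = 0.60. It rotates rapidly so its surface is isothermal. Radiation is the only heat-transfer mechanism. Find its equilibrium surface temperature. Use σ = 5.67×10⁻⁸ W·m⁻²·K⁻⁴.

T ≈ 333 K

At equilibrium, absorbed power = emitted power.
Absorbing cross-section = πr² = 21.24 m²; emitting surface = 4πr² = 84.95 m² (ratio 4).
αS·A_cross = εσ·A_surf·T⁴  ⇒  T⁴ = αS/(ε·4σ).
T⁴ = 0.750·2220/(0.60·4·5.67×10⁻⁸) = 1.224×10¹⁰ K⁴.
T = (1.224×10¹⁰)^(1/4).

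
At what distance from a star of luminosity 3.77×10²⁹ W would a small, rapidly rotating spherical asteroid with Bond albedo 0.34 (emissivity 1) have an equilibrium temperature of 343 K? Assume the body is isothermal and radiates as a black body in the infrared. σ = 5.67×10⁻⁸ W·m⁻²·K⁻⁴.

For an isothermal black-emitting sphere, (1−a)S·πr² = σ·4πr²·T⁴ ⇒ S = 4σT⁴/(1−a).
S = 4·5.67×10⁻⁸·(343)⁴/0.660 = 4756 W/m².
Flux falls as S = L/(4πd²), so d = √(L/(4πS)) = √(3.77×10²⁹/(4π·4756)).

d ≈ 2.51×10¹² m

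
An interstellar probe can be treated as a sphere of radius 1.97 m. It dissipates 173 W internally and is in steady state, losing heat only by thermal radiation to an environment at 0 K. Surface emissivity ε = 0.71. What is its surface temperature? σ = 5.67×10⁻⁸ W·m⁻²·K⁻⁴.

T ≈ 96.9 K

Steady state: internal power = radiated power, P = εσA T⁴.
Radiating area A = 4πr² = 48.77 m².
T⁴ = P/(εσA) = 173/(0.71·5.67×10⁻⁸·48.77) = 8.812×10⁷ K⁴.
T = (8.812×10⁷)^(1/4).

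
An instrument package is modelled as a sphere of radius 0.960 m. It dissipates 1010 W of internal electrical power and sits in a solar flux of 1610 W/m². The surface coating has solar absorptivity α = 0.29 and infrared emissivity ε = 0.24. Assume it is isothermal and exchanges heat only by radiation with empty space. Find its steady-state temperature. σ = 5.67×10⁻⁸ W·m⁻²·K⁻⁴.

At steady state, absorbed solar power + internal power = radiated power.
Absorbed: α·S·A_cross = 0.29·1610·2.895 = 1352 W (cross-section πr²).
Total input = 1352 + 1010 = 2362 W.
Radiated: εσ·A_surf·T⁴ with A_surf = 4πr² = 11.58 m².
T⁴ = 2362/(0.24·5.67×10⁻⁸·11.58) = 1.499×10¹⁰ K⁴.

T ≈ 350 K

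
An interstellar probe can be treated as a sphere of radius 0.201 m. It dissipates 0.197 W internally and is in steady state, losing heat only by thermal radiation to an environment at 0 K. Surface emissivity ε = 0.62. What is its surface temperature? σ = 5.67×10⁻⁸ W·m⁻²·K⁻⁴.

T ≈ 57.6 K

Steady state: internal power = radiated power, P = εσA T⁴.
Radiating area A = 4πr² = 0.5077 m².
T⁴ = P/(εσA) = 0.197/(0.62·5.67×10⁻⁸·0.5077) = 1.104×10⁷ K⁴.
T = (1.104×10⁷)^(1/4).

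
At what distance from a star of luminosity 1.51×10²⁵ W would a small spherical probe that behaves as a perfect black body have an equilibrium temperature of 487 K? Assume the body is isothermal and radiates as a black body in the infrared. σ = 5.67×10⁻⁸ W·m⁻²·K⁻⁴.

For an isothermal black-emitting sphere, (1−a)S·πr² = σ·4πr²·T⁴ ⇒ S = 4σT⁴/(1−a).
S = 4·5.67×10⁻⁸·(487)⁴/1.00 = 12760 W/m².
Flux falls as S = L/(4πd²), so d = √(L/(4πS)) = √(1.51×10²⁵/(4π·12760)).

d ≈ 9.71×10⁹ m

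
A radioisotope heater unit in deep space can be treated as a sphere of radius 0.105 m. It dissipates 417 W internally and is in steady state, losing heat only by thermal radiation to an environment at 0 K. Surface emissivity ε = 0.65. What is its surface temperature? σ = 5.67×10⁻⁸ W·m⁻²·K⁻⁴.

T ≈ 535 K

Steady state: internal power = radiated power, P = εσA T⁴.
Radiating area A = 4πr² = 0.1385 m².
T⁴ = P/(εσA) = 417/(0.65·5.67×10⁻⁸·0.1385) = 8.167×10¹⁰ K⁴.
T = (8.167×10¹⁰)^(1/4).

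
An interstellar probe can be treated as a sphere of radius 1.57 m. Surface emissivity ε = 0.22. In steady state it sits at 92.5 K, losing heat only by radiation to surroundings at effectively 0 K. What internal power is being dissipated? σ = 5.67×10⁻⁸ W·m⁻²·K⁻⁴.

Steady state: P = εσA T⁴.
A = 4πr² = 30.97 m²; T⁴ = (92.5)⁴ = 7.321×10⁷ K⁴.
P = 0.22 × 5.67×10⁻⁸ × 30.97 × 7.321×10⁷.

P ≈ 28.3 W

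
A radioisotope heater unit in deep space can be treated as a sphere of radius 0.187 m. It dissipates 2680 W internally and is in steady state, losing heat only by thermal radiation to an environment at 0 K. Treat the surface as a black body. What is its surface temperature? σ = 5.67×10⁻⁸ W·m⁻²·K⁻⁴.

T ≈ 573 K

Steady state: internal power = radiated power, P = εσA T⁴.
Radiating area A = 4πr² = 0.4394 m².
T⁴ = P/(εσA) = 2680/(1.0·5.67×10⁻⁸·0.4394) = 1.076×10¹¹ K⁴.
T = (1.076×10¹¹)^(1/4).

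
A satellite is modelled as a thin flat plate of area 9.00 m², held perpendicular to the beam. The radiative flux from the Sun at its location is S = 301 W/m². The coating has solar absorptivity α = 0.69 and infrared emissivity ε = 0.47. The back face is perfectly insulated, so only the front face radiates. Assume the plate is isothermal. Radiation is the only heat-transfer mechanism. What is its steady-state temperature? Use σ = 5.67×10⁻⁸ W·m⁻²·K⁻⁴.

T ≈ 297 K

At equilibrium, absorbed power = emitted power.
Absorbing cross-section = A = 9.000 m²; emitting surface = A = 9.000 m² (ratio 1).
αS·A_cross = εσ·A_surf·T⁴  ⇒  T⁴ = αS/(ε·1σ).
T⁴ = 0.690·301/(0.47·1·5.67×10⁻⁸) = 7.794×10⁹ K⁴.
T = (7.794×10⁹)^(1/4).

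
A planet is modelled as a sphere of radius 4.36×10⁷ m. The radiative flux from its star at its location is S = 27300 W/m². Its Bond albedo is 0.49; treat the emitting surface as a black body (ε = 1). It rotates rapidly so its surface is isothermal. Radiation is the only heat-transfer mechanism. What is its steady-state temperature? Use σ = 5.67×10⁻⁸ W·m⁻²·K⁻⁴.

T ≈ 498 K

At equilibrium, absorbed power = emitted power.
Absorbing cross-section = πr² = 5.972×10¹⁵ m²; emitting surface = 4πr² = 2.389×10¹⁶ m² (ratio 4).
(1−a)S·A_cross = εσ·A_surf·T⁴  ⇒  T⁴ = (1−a)S/(4σ).
T⁴ = 0.510·27300/(4·5.67×10⁻⁸) = 6.139×10¹⁰ K⁴.
T = (6.139×10¹⁰)^(1/4).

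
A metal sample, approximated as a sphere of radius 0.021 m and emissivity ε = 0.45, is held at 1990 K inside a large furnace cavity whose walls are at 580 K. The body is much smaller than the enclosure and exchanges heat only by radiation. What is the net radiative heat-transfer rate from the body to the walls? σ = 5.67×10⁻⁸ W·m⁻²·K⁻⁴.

P_net ≈ 2200 W

For a small grey body in a large enclosure: P_net = εσA(T_body⁴ − T_wall⁴).
A = 4πr² = 0.005542 m²; T_body⁴ − T_wall⁴ = 1.568×10¹³ − 1.132×10¹¹ = 1.557×10¹³ K⁴.
|P_net| = 0.45·5.67×10⁻⁸·0.005542·1.557×10¹³.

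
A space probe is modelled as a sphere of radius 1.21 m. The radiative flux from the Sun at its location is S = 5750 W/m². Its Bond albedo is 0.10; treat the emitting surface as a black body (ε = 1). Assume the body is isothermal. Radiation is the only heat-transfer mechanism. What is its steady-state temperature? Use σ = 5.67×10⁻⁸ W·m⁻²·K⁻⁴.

At equilibrium, absorbed power = emitted power.
Absorbing cross-section = πr² = 4.600 m²; emitting surface = 4πr² = 18.40 m² (ratio 4).
(1−a)S·A_cross = εσ·A_surf·T⁴  ⇒  T⁴ = (1−a)S/(4σ).
T⁴ = 0.900·5750/(4·5.67×10⁻⁸) = 2.282×10¹⁰ K⁴.
T = (2.282×10¹⁰)^(1/4).

T ≈ 389 K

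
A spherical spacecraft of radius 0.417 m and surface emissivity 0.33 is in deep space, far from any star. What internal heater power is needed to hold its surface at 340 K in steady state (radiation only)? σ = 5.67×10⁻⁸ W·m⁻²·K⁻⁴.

P ≈ 546 W

P = εσ·4πr²·T⁴.
4πr² = 2.185 m²; T⁴ = 1.336×10¹⁰ K⁴.
P = 0.33·5.67×10⁻⁸·2.185·1.336×10¹⁰.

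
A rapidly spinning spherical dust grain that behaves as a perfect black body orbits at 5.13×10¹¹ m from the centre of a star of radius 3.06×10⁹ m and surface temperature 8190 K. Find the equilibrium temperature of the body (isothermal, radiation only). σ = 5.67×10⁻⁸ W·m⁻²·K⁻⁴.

T ≈ 447 K

The star's surface emits σT_*⁴; at distance d the flux is S = σT_*⁴(R_*/d)².
S = 5.67×10⁻⁸·(8190)⁴·(3.06×10⁹/5.13×10¹¹)² = 9077 W/m².
For an isothermal sphere T⁴ = (1−a)S/(4σ) = 4.002×10¹⁰ K⁴.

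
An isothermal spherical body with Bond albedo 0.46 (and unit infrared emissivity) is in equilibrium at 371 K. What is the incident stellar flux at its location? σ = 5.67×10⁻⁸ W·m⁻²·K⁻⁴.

S ≈ 7960 W/m²

(1−a)S·πr² = σ·4πr²·T⁴ ⇒ S = 4σT⁴/(1−a).
S = 4·5.67×10⁻⁸·1.895×10¹⁰/0.540.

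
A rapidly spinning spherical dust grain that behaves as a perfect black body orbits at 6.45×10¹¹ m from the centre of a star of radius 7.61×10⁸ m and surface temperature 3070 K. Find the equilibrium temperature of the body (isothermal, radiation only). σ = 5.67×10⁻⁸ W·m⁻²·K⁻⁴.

The star's surface emits σT_*⁴; at distance d the flux is S = σT_*⁴(R_*/d)².
S = 5.67×10⁻⁸·(3070)⁴·(7.61×10⁸/6.45×10¹¹)² = 7.011 W/m².
For an isothermal sphere T⁴ = (1−a)S/(4σ) = 3.091×10⁷ K⁴.

T ≈ 74.6 K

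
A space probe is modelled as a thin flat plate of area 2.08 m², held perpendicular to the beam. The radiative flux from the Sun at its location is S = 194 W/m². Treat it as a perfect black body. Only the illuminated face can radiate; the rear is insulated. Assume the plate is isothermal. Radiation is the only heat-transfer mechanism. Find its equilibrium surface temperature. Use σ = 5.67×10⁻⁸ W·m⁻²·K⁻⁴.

At equilibrium, absorbed power = emitted power.
Absorbing cross-section = A = 2.080 m²; emitting surface = A = 2.080 m² (ratio 1).
S·A_cross = εσ·A_surf·T⁴  ⇒  T⁴ = S/(1σ).
T⁴ = 1.00·194/(1·5.67×10⁻⁸) = 3.422×10⁹ K⁴.
T = (3.422×10⁹)^(1/4).

T ≈ 242 K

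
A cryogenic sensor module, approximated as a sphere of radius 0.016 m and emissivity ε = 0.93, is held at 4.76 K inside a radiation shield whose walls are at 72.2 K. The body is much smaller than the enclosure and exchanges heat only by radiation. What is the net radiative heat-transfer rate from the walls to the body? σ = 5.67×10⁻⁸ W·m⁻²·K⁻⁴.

P_net ≈ 0.00461 W

For a small grey body in a large enclosure: P_net = εσA(T_body⁴ − T_wall⁴).
A = 4πr² = 0.003217 m²; T_body⁴ − T_wall⁴ = 513.4 − 2.717×10⁷ = -2.717×10⁷ K⁴.
|P_net| = 0.93·5.67×10⁻⁸·0.003217·2.717×10⁷.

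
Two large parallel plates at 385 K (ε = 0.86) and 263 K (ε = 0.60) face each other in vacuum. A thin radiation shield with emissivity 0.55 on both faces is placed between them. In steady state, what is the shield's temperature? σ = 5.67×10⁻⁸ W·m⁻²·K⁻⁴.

In steady state the net flux on the hot side equals that on the cold side.
σ(T₁⁴−T_s⁴)/D₁ = σ(T_s⁴−T₂⁴)/D₂, with D₁ = 1/ε₁+1/ε_s−1 = 1.981, D₂ = 1/ε_s+1/ε₂−1 = 2.485.
Solve for T_s⁴: T_s⁴ = (D₂·T₁⁴ + D₁·T₂⁴)/(D₁+D₂) = 1.435×10¹⁰ K⁴.

T_s ≈ 346 K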